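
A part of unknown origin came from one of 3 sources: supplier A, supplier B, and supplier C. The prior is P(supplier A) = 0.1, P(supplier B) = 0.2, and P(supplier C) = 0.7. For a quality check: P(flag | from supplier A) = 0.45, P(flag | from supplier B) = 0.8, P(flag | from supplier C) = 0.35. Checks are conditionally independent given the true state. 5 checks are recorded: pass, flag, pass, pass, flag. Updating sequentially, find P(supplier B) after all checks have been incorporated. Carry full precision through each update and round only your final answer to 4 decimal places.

After 'pass': normaliser = 0.55·0.1000 + 0.2·0.2000 + 0.65·0.7000; P(supplier A) ≈ 0.1000, P(supplier B) ≈ 0.0727, P(supplier C) ≈ 0.8273
After 'flag': normaliser = 0.45·0.1000 + 0.8·0.0727 + 0.35·0.8273; P(supplier A) ≈ 0.1146, P(supplier B) ≈ 0.1481, P(supplier C) ≈ 0.7373
After 'pass': normaliser = 0.55·0.1146 + 0.2·0.1481 + 0.65·0.7373; P(supplier A) ≈ 0.1102, P(supplier B) ≈ 0.0518, P(supplier C) ≈ 0.8380
After 'pass': normaliser = 0.55·0.1102 + 0.2·0.0518 + 0.65·0.8380; P(supplier A) ≈ 0.0984, P(supplier B) ≈ 0.0168, P(supplier C) ≈ 0.8847
After 'flag': normaliser = 0.45·0.0984 + 0.8·0.0168 + 0.35·0.8847; P(supplier A) ≈ 0.1206, P(supplier B) ≈ 0.0366, P(supplier C) ≈ 0.8428

0.0366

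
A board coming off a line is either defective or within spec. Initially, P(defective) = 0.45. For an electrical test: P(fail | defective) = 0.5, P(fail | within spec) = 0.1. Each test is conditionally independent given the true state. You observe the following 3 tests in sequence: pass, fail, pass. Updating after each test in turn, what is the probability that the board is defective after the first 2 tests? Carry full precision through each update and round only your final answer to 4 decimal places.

0.6944

Each posterior becomes the prior for the next update.
After 'pass': P(defective) = 0.5·0.4500 / (0.5·0.4500 + 0.9·0.5500) ≈ 0.3125
After 'fail': P(defective) = 0.5·0.3125 / (0.5·0.3125 + 0.1·0.6875) ≈ 0.6944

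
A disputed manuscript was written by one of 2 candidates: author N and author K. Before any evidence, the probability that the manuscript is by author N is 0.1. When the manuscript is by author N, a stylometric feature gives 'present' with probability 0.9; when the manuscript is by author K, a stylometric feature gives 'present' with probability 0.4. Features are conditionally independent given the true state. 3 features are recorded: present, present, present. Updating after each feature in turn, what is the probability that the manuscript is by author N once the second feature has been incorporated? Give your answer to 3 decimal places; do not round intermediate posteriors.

0.360

After 'present': P(author N) = 0.9·0.1000 / (0.9·0.1000 + 0.4·0.9000) ≈ 0.2000
After 'present': P(author N) = 0.9·0.2000 / (0.9·0.2000 + 0.4·0.8000) ≈ 0.3600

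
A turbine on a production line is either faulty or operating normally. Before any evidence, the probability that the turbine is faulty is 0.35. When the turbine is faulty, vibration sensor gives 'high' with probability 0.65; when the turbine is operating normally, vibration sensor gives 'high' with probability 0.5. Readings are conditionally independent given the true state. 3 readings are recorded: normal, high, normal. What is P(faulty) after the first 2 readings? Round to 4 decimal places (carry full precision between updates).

After 'normal': P(faulty) = 0.35·0.3500 / (0.35·0.3500 + 0.5·0.6500) ≈ 0.2737
After 'high': P(faulty) = 0.65·0.2737 / (0.65·0.2737 + 0.5·0.7263) ≈ 0.3289

0.3289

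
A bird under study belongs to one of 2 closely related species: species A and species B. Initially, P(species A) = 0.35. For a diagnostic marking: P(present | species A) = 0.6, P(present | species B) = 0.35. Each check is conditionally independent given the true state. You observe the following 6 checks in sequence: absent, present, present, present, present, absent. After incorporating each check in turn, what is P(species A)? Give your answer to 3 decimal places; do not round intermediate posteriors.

After 'absent': P(species A) = 0.4·0.3500 / (0.4·0.3500 + 0.65·0.6500) ≈ 0.2489
After 'present': P(species A) = 0.6·0.2489 / (0.6·0.2489 + 0.35·0.7511) ≈ 0.3623
After 'present': P(species A) = 0.6·0.3623 / (0.6·0.3623 + 0.35·0.6377) ≈ 0.4934
After 'present': P(species A) = 0.6·0.4934 / (0.6·0.4934 + 0.35·0.5066) ≈ 0.6254
After 'present': P(species A) = 0.6·0.6254 / (0.6·0.6254 + 0.35·0.3746) ≈ 0.7411
After 'absent': P(species A) = 0.4·0.7411 / (0.4·0.7411 + 0.65·0.2589) ≈ 0.6378

0.638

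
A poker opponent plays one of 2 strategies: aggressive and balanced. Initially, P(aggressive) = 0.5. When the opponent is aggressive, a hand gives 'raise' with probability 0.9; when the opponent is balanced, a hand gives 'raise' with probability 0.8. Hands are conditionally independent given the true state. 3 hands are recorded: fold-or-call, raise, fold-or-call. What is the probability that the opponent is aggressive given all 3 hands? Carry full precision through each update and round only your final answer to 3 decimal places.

0.220

After 'fold-or-call': P(aggressive) = 0.1·0.5000 / (0.1·0.5000 + 0.2·0.5000) ≈ 0.3333
After 'raise': P(aggressive) = 0.9·0.3333 / (0.9·0.3333 + 0.8·0.6667) ≈ 0.3600
After 'fold-or-call': P(aggressive) = 0.1·0.3600 / (0.1·0.3600 + 0.2·0.6400) ≈ 0.2195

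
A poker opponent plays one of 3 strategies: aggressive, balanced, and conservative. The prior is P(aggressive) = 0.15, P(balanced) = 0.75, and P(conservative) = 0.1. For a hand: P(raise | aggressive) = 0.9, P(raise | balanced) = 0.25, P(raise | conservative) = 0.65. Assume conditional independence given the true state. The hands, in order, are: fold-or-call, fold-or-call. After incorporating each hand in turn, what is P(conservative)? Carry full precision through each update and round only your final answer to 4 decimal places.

After 'fold-or-call': normaliser = 0.1·0.1500 + 0.75·0.7500 + 0.35·0.1000; P(aggressive) ≈ 0.0245, P(balanced) ≈ 0.9184, P(conservative) ≈ 0.0571
After 'fold-or-call': normaliser = 0.1·0.0245 + 0.75·0.9184 + 0.35·0.0571; P(aggressive) ≈ 0.0034, P(balanced) ≈ 0.9684, P(conservative) ≈ 0.0281

0.0281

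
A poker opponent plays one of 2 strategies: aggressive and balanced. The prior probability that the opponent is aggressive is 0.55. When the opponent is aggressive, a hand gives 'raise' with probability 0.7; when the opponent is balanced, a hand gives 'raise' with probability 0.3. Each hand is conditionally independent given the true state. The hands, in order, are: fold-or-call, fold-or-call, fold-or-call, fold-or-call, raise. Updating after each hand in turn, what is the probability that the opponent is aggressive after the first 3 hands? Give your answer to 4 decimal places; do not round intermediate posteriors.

0.0878

After 'fold-or-call': P(aggressive) = 0.3·0.5500 / (0.3·0.5500 + 0.7·0.4500) ≈ 0.3438
After 'fold-or-call': P(aggressive) = 0.3·0.3438 / (0.3·0.3438 + 0.7·0.6562) ≈ 0.1833
After 'fold-or-call': P(aggressive) = 0.3·0.1833 / (0.3·0.1833 + 0.7·0.8167) ≈ 0.0878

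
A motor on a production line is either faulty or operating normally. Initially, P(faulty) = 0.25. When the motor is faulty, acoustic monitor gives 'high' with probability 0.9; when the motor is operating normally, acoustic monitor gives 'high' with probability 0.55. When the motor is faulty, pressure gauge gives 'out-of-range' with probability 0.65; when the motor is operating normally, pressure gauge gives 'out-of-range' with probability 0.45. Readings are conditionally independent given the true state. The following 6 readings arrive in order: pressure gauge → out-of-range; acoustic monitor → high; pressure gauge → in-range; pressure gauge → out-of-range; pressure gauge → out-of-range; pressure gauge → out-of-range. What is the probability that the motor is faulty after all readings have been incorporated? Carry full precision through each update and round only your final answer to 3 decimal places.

After pressure gauge='out-of-range': P(faulty) = 0.65·0.2500 / (0.65·0.2500 + 0.45·0.7500) ≈ 0.3250
After acoustic monitor='high': P(faulty) = 0.9·0.3250 / (0.9·0.3250 + 0.55·0.6750) ≈ 0.4407
After pressure gauge='in-range': P(faulty) = 0.35·0.4407 / (0.35·0.4407 + 0.55·0.5593) ≈ 0.3339
After pressure gauge='out-of-range': P(faulty) = 0.65·0.3339 / (0.65·0.3339 + 0.45·0.6661) ≈ 0.4200
After pressure gauge='out-of-range': P(faulty) = 0.65·0.4200 / (0.65·0.4200 + 0.45·0.5800) ≈ 0.5113
After pressure gauge='out-of-range': P(faulty) = 0.65·0.5113 / (0.65·0.5113 + 0.45·0.4887) ≈ 0.6018

0.602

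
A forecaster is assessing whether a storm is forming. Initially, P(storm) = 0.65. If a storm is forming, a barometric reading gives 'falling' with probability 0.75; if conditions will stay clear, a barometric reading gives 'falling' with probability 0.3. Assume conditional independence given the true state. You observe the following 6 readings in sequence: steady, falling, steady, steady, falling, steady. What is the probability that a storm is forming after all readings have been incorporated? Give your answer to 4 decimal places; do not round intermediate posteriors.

Apply Bayes' rule sequentially, carrying P(storm) forward.
After 'steady': P(storm) = 0.25·0.6500 / (0.25·0.6500 + 0.7·0.3500) ≈ 0.3988
After 'falling': P(storm) = 0.75·0.3988 / (0.75·0.3988 + 0.3·0.6012) ≈ 0.6238
After 'steady': P(storm) = 0.25·0.6238 / (0.25·0.6238 + 0.7·0.3762) ≈ 0.3719
After 'steady': P(storm) = 0.25·0.3719 / (0.25·0.3719 + 0.7·0.6281) ≈ 0.1746
After 'falling': P(storm) = 0.75·0.1746 / (0.75·0.1746 + 0.3·0.8254) ≈ 0.3459
After 'steady': P(storm) = 0.25·0.3459 / (0.25·0.3459 + 0.7·0.6541) ≈ 0.1588

0.1588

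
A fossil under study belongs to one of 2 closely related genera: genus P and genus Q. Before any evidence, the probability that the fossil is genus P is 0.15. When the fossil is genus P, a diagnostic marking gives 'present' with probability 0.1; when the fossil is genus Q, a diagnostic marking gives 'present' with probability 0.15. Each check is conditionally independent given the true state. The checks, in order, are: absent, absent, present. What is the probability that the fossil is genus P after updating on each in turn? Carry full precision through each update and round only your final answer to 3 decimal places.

After 'absent': P(genus P) = 0.9·0.1500 / (0.9·0.1500 + 0.85·0.8500) ≈ 0.1574
After 'absent': P(genus P) = 0.9·0.1574 / (0.9·0.1574 + 0.85·0.8426) ≈ 0.1652
After 'present': P(genus P) = 0.1·0.1652 / (0.1·0.1652 + 0.15·0.8348) ≈ 0.1165

0.117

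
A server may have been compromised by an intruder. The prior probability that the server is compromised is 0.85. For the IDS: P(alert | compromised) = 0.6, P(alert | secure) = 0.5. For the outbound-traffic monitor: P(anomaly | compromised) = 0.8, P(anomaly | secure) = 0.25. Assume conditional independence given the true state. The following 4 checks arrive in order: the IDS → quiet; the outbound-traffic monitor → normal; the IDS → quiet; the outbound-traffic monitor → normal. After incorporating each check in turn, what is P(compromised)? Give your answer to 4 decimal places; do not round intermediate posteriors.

0.2050

After the IDS='quiet': P(compromised) = 0.4·0.8500 / (0.4·0.8500 + 0.5·0.1500) ≈ 0.8193
After the outbound-traffic monitor='normal': P(compromised) = 0.2·0.8193 / (0.2·0.8193 + 0.75·0.1807) ≈ 0.5473
After the IDS='quiet': P(compromised) = 0.4·0.5473 / (0.4·0.5473 + 0.5·0.4527) ≈ 0.4916
After the outbound-traffic monitor='normal': P(compromised) = 0.2·0.4916 / (0.2·0.4916 + 0.75·0.5084) ≈ 0.2050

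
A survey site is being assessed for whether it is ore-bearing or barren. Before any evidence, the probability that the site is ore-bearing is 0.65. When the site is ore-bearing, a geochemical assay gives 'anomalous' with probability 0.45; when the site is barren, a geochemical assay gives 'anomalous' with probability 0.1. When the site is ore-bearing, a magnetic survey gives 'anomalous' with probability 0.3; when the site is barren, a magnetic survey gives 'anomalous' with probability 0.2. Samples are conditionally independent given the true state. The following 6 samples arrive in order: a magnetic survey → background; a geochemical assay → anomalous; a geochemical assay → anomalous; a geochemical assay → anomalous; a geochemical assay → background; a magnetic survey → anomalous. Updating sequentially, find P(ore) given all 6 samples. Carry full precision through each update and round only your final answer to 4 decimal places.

Each posterior becomes the prior for the next update.
After a magnetic survey='background': P(ore) = 0.7·0.6500 / (0.7·0.6500 + 0.8·0.3500) ≈ 0.6190
After a geochemical assay='anomalous': P(ore) = 0.45·0.6190 / (0.45·0.6190 + 0.1·0.3810) ≈ 0.8797
After a geochemical assay='anomalous': P(ore) = 0.45·0.8797 / (0.45·0.8797 + 0.1·0.1203) ≈ 0.9705
After a geochemical assay='anomalous': P(ore) = 0.45·0.9705 / (0.45·0.9705 + 0.1·0.0295) ≈ 0.9933
After a geochemical assay='background': P(ore) = 0.55·0.9933 / (0.55·0.9933 + 0.9·0.0067) ≈ 0.9891
After a magnetic survey='anomalous': P(ore) = 0.3·0.9891 / (0.3·0.9891 + 0.2·0.0109) ≈ 0.9927

0.9927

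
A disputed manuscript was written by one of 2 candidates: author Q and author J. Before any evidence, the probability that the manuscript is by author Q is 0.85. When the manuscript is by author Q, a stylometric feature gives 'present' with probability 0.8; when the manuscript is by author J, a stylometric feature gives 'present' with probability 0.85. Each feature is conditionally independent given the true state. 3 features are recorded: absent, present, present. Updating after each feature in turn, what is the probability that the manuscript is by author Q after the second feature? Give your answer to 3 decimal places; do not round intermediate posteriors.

0.877

Each posterior becomes the prior for the next update.
After 'absent': P(author Q) = 0.2·0.8500 / (0.2·0.8500 + 0.15·0.1500) ≈ 0.8831
After 'present': P(author Q) = 0.8·0.8831 / (0.8·0.8831 + 0.85·0.1169) ≈ 0.8767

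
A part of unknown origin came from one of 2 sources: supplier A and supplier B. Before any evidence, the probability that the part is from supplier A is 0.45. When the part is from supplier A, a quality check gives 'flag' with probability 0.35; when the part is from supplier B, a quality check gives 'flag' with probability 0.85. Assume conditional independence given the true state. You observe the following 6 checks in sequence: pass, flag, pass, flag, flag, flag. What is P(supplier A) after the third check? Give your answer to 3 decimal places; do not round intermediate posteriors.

0.864

After 'pass': P(supplier A) = 0.65·0.4500 / (0.65·0.4500 + 0.15·0.5500) ≈ 0.7800
After 'flag': P(supplier A) = 0.35·0.7800 / (0.35·0.7800 + 0.85·0.2200) ≈ 0.5935
After 'pass': P(supplier A) = 0.65·0.5935 / (0.65·0.5935 + 0.15·0.4065) ≈ 0.8635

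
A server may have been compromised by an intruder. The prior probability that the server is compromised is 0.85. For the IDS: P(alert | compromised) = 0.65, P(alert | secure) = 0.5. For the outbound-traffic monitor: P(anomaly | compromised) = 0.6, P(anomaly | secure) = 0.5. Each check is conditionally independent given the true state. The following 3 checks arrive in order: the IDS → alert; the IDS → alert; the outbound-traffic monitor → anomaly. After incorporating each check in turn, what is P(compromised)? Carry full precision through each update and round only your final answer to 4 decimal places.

After the IDS='alert': P(compromised) = 0.65·0.8500 / (0.65·0.8500 + 0.5·0.1500) ≈ 0.8805
After the IDS='alert': P(compromised) = 0.65·0.8805 / (0.65·0.8805 + 0.5·0.1195) ≈ 0.9055
After the outbound-traffic monitor='anomaly': P(compromised) = 0.6·0.9055 / (0.6·0.9055 + 0.5·0.0945) ≈ 0.9199

0.9199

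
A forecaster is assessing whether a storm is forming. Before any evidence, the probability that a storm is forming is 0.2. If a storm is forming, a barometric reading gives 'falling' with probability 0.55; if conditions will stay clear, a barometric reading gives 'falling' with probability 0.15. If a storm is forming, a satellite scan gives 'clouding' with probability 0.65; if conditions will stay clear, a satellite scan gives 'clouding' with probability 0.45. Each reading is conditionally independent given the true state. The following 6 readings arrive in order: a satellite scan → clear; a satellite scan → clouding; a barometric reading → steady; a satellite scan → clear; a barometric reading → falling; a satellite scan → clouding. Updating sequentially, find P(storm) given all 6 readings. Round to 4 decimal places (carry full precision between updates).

0.2908

After a satellite scan='clear': P(storm) = 0.35·0.2000 / (0.35·0.2000 + 0.55·0.8000) ≈ 0.1373
After a satellite scan='clouding': P(storm) = 0.65·0.1373 / (0.65·0.1373 + 0.45·0.8627) ≈ 0.1869
After a barometric reading='steady': P(storm) = 0.45·0.1869 / (0.45·0.1869 + 0.85·0.8131) ≈ 0.1085
After a satellite scan='clear': P(storm) = 0.35·0.1085 / (0.35·0.1085 + 0.55·0.8915) ≈ 0.0719
After a barometric reading='falling': P(storm) = 0.55·0.0719 / (0.55·0.0719 + 0.15·0.9281) ≈ 0.2211
After a satellite scan='clouding': P(storm) = 0.65·0.2211 / (0.65·0.2211 + 0.45·0.7789) ≈ 0.2908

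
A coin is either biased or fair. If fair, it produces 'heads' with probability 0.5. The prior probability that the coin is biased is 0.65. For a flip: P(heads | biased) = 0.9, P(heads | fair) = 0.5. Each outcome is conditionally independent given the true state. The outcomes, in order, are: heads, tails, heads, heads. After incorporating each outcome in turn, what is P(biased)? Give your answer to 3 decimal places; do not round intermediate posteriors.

0.684

After 'heads': P(biased) = 0.9·0.6500 / (0.9·0.6500 + 0.5·0.3500) ≈ 0.7697
After 'tails': P(biased) = 0.1·0.7697 / (0.1·0.7697 + 0.5·0.2303) ≈ 0.4007
After 'heads': P(biased) = 0.9·0.4007 / (0.9·0.4007 + 0.5·0.5993) ≈ 0.5462
After 'heads': P(biased) = 0.9·0.5462 / (0.9·0.5462 + 0.5·0.4538) ≈ 0.6842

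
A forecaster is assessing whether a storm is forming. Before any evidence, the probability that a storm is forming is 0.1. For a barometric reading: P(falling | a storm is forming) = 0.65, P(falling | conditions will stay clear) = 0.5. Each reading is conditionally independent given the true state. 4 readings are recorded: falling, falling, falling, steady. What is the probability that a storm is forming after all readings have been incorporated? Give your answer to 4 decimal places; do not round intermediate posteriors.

0.1459

After 'falling': P(storm) = 0.65·0.1000 / (0.65·0.1000 + 0.5·0.9000) ≈ 0.1262
After 'falling': P(storm) = 0.65·0.1262 / (0.65·0.1262 + 0.5·0.8738) ≈ 0.1581
After 'falling': P(storm) = 0.65·0.1581 / (0.65·0.1581 + 0.5·0.8419) ≈ 0.1962
After 'steady': P(storm) = 0.35·0.1962 / (0.35·0.1962 + 0.5·0.8038) ≈ 0.1459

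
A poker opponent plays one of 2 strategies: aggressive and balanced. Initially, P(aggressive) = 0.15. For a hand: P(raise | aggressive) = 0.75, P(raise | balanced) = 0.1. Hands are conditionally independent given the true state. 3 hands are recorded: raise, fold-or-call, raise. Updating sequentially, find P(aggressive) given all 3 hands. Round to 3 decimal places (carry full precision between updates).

0.734

After 'raise': P(aggressive) = 0.75·0.1500 / (0.75·0.1500 + 0.1·0.8500) ≈ 0.5696
After 'fold-or-call': P(aggressive) = 0.25·0.5696 / (0.25·0.5696 + 0.9·0.4304) ≈ 0.2688
After 'raise': P(aggressive) = 0.75·0.2688 / (0.75·0.2688 + 0.1·0.7312) ≈ 0.7339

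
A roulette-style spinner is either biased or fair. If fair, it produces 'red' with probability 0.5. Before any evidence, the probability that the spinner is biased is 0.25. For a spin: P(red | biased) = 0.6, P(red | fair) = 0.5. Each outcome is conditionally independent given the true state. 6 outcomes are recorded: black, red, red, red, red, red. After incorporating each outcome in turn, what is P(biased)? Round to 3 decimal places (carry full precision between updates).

0.399

Apply Bayes' rule sequentially, carrying P(biased) forward.
After 'black': P(biased) = 0.4·0.2500 / (0.4·0.2500 + 0.5·0.7500) ≈ 0.2105
After 'red': P(biased) = 0.6·0.2105 / (0.6·0.2105 + 0.5·0.7895) ≈ 0.2424
After 'red': P(biased) = 0.6·0.2424 / (0.6·0.2424 + 0.5·0.7576) ≈ 0.2775
After 'red': P(biased) = 0.6·0.2775 / (0.6·0.2775 + 0.5·0.7225) ≈ 0.3154
After 'red': P(biased) = 0.6·0.3154 / (0.6·0.3154 + 0.5·0.6846) ≈ 0.3561
After 'red': P(biased) = 0.6·0.3561 / (0.6·0.3561 + 0.5·0.6439) ≈ 0.3989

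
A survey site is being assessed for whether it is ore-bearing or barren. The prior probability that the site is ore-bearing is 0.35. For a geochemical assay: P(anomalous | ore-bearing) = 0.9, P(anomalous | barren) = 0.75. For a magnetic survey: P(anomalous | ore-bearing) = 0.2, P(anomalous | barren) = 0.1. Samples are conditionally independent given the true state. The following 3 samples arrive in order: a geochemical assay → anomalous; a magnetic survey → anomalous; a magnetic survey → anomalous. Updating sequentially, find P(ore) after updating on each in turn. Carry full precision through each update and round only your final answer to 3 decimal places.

After a geochemical assay='anomalous': P(ore) = 0.9·0.3500 / (0.9·0.3500 + 0.75·0.6500) ≈ 0.3925
After a magnetic survey='anomalous': P(ore) = 0.2·0.3925 / (0.2·0.3925 + 0.1·0.6075) ≈ 0.5638
After a magnetic survey='anomalous': P(ore) = 0.2·0.5638 / (0.2·0.5638 + 0.1·0.4362) ≈ 0.7210

0.721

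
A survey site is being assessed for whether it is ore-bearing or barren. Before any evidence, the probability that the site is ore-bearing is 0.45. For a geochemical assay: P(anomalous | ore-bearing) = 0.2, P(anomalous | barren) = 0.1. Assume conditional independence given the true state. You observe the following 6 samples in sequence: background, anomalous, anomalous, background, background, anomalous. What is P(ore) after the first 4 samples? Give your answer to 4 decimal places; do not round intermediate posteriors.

0.7211

After 'background': P(ore) = 0.8·0.4500 / (0.8·0.4500 + 0.9·0.5500) ≈ 0.4211
After 'anomalous': P(ore) = 0.2·0.4211 / (0.2·0.4211 + 0.1·0.5789) ≈ 0.5926
After 'anomalous': P(ore) = 0.2·0.5926 / (0.2·0.5926 + 0.1·0.4074) ≈ 0.7442
After 'background': P(ore) = 0.8·0.7442 / (0.8·0.7442 + 0.9·0.2558) ≈ 0.7211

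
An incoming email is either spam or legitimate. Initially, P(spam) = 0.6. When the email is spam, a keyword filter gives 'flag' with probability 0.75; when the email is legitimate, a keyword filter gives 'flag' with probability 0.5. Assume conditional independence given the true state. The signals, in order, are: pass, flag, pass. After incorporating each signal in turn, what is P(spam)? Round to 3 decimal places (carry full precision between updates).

0.360

After 'pass': P(spam) = 0.25·0.6000 / (0.25·0.6000 + 0.5·0.4000) ≈ 0.4286
After 'flag': P(spam) = 0.75·0.4286 / (0.75·0.4286 + 0.5·0.5714) ≈ 0.5294
After 'pass': P(spam) = 0.25·0.5294 / (0.25·0.5294 + 0.5·0.4706) ≈ 0.3600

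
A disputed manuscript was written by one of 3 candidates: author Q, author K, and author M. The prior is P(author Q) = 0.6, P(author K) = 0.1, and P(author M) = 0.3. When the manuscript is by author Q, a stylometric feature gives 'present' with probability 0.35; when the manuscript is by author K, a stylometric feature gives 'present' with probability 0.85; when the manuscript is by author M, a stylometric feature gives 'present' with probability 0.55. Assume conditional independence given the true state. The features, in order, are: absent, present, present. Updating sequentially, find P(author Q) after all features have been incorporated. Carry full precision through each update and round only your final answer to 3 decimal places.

0.480

After 'absent': normaliser = 0.65·0.6000 + 0.15·0.1000 + 0.45·0.3000; P(author Q) ≈ 0.7222, P(author K) ≈ 0.0278, P(author M) ≈ 0.2500
After 'present': normaliser = 0.35·0.7222 + 0.85·0.0278 + 0.55·0.2500; P(author Q) ≈ 0.6107, P(author K) ≈ 0.0570, P(author M) ≈ 0.3322
After 'present': normaliser = 0.35·0.6107 + 0.85·0.0570 + 0.55·0.3322; P(author Q) ≈ 0.4804, P(author K) ≈ 0.1090, P(author M) ≈ 0.4106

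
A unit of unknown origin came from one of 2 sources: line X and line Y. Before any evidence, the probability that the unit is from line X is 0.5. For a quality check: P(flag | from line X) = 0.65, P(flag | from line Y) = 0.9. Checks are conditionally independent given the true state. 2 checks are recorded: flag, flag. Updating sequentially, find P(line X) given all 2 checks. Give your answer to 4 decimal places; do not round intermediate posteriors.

After 'flag': P(line X) = 0.65·0.5000 / (0.65·0.5000 + 0.9·0.5000) ≈ 0.4194
After 'flag': P(line X) = 0.65·0.4194 / (0.65·0.4194 + 0.9·0.5806) ≈ 0.3428

0.3428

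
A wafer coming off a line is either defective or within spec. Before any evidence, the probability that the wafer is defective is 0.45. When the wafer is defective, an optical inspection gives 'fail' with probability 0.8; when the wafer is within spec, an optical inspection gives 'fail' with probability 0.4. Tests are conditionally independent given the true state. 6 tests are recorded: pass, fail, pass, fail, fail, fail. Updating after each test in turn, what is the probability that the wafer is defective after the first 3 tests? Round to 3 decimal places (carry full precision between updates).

After 'pass': P(defective) = 0.2·0.4500 / (0.2·0.4500 + 0.6·0.5500) ≈ 0.2143
After 'fail': P(defective) = 0.8·0.2143 / (0.8·0.2143 + 0.4·0.7857) ≈ 0.3529
After 'pass': P(defective) = 0.2·0.3529 / (0.2·0.3529 + 0.6·0.6471) ≈ 0.1538

0.154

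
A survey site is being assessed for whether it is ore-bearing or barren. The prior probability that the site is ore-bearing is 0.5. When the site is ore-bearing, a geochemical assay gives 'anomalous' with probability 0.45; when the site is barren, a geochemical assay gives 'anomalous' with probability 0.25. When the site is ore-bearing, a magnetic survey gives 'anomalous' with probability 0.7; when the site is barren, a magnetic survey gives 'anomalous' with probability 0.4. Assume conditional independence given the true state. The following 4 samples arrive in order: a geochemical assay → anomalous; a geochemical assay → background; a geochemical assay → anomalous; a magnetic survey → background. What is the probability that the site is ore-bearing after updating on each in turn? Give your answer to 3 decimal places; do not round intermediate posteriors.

0.543

After a geochemical assay='anomalous': P(ore) = 0.45·0.5000 / (0.45·0.5000 + 0.25·0.5000) ≈ 0.6429
After a geochemical assay='background': P(ore) = 0.55·0.6429 / (0.55·0.6429 + 0.75·0.3571) ≈ 0.5690
After a geochemical assay='anomalous': P(ore) = 0.45·0.5690 / (0.45·0.5690 + 0.25·0.4310) ≈ 0.7038
After a magnetic survey='background': P(ore) = 0.3·0.7038 / (0.3·0.7038 + 0.6·0.2962) ≈ 0.5430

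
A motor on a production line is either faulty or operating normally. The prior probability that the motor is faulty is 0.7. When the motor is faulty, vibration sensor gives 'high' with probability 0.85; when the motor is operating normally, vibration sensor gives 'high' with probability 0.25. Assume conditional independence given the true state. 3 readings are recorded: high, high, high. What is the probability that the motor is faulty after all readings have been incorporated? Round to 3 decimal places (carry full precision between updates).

After 'high': P(faulty) = 0.85·0.7000 / (0.85·0.7000 + 0.25·0.3000) ≈ 0.8881
After 'high': P(faulty) = 0.85·0.8881 / (0.85·0.8881 + 0.25·0.1119) ≈ 0.9643
After 'high': P(faulty) = 0.85·0.9643 / (0.85·0.9643 + 0.25·0.0357) ≈ 0.9892

0.989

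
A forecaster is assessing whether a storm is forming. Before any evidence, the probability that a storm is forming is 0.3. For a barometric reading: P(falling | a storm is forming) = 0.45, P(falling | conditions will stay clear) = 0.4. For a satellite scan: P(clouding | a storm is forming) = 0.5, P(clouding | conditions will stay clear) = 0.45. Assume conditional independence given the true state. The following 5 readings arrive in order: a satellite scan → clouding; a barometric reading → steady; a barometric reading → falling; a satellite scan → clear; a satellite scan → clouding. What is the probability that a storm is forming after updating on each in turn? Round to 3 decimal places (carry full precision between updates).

After a satellite scan='clouding': P(storm) = 0.5·0.3000 / (0.5·0.3000 + 0.45·0.7000) ≈ 0.3226
After a barometric reading='steady': P(storm) = 0.55·0.3226 / (0.55·0.3226 + 0.6·0.6774) ≈ 0.3039
After a barometric reading='falling': P(storm) = 0.45·0.3039 / (0.45·0.3039 + 0.4·0.6961) ≈ 0.3293
After a satellite scan='clear': P(storm) = 0.5·0.3293 / (0.5·0.3293 + 0.55·0.6707) ≈ 0.3086
After a satellite scan='clouding': P(storm) = 0.5·0.3086 / (0.5·0.3086 + 0.45·0.6914) ≈ 0.3316

0.332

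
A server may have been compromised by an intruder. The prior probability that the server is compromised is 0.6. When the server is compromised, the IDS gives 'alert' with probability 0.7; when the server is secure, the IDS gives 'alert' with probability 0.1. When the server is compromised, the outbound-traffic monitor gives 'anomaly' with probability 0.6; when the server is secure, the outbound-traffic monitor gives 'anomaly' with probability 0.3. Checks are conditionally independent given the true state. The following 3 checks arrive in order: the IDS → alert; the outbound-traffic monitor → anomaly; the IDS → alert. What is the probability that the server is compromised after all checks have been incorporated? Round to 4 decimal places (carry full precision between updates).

After the IDS='alert': P(compromised) = 0.7·0.6000 / (0.7·0.6000 + 0.1·0.4000) ≈ 0.9130
After the outbound-traffic monitor='anomaly': P(compromised) = 0.6·0.9130 / (0.6·0.9130 + 0.3·0.0870) ≈ 0.9545
After the IDS='alert': P(compromised) = 0.7·0.9545 / (0.7·0.9545 + 0.1·0.0455) ≈ 0.9932

0.9932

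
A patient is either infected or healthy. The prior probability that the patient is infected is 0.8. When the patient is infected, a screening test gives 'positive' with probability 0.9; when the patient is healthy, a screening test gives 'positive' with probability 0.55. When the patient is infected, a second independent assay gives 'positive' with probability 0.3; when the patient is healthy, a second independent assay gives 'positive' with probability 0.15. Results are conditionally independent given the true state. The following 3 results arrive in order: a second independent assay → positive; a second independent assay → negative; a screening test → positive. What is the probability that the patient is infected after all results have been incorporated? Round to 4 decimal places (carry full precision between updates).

0.9151

Each posterior becomes the prior for the next update.
After a second independent assay='positive': P(infected) = 0.3·0.8000 / (0.3·0.8000 + 0.15·0.2000) ≈ 0.8889
After a second independent assay='negative': P(infected) = 0.7·0.8889 / (0.7·0.8889 + 0.85·0.1111) ≈ 0.8682
After a screening test='positive': P(infected) = 0.9·0.8682 / (0.9·0.8682 + 0.55·0.1318) ≈ 0.9151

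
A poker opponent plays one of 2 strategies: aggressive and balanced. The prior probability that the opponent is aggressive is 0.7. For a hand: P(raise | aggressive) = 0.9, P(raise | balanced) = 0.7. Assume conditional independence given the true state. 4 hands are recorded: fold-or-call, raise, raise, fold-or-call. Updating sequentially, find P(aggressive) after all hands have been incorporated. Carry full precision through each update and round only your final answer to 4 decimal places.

0.3000

After 'fold-or-call': P(aggressive) = 0.1·0.7000 / (0.1·0.7000 + 0.3·0.3000) ≈ 0.4375
After 'raise': P(aggressive) = 0.9·0.4375 / (0.9·0.4375 + 0.7·0.5625) ≈ 0.5000
After 'raise': P(aggressive) = 0.9·0.5000 / (0.9·0.5000 + 0.7·0.5000) ≈ 0.5625
After 'fold-or-call': P(aggressive) = 0.1·0.5625 / (0.1·0.5625 + 0.3·0.4375) ≈ 0.3000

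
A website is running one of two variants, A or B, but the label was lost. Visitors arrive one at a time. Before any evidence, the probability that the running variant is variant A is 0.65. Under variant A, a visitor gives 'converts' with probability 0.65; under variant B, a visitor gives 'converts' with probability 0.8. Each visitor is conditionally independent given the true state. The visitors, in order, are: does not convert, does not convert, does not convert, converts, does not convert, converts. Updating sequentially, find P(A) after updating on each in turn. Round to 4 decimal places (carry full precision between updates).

0.9200

Apply Bayes' rule sequentially, carrying P(A) forward.
After 'does not convert': P(A) = 0.35·0.6500 / (0.35·0.6500 + 0.2·0.3500) ≈ 0.7647
After 'does not convert': P(A) = 0.35·0.7647 / (0.35·0.7647 + 0.2·0.2353) ≈ 0.8505
After 'does not convert': P(A) = 0.35·0.8505 / (0.35·0.8505 + 0.2·0.1495) ≈ 0.9087
After 'converts': P(A) = 0.65·0.9087 / (0.65·0.9087 + 0.8·0.0913) ≈ 0.8900
After 'does not convert': P(A) = 0.35·0.8900 / (0.35·0.8900 + 0.2·0.1100) ≈ 0.9340
After 'converts': P(A) = 0.65·0.9340 / (0.65·0.9340 + 0.8·0.0660) ≈ 0.9200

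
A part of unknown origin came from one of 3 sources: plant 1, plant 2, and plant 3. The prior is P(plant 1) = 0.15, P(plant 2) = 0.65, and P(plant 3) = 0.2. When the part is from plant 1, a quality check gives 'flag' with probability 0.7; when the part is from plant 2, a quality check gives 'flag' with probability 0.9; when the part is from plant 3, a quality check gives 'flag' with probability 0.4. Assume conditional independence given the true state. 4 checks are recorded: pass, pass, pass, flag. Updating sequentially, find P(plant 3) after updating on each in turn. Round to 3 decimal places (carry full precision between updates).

0.835

After 'pass': normaliser = 0.3·0.1500 + 0.1·0.6500 + 0.6·0.2000; P(plant 1) ≈ 0.1957, P(plant 2) ≈ 0.2826, P(plant 3) ≈ 0.5217
After 'pass': normaliser = 0.3·0.1957 + 0.1·0.2826 + 0.6·0.5217; P(plant 1) ≈ 0.1467, P(plant 2) ≈ 0.0707, P(plant 3) ≈ 0.7826
After 'pass': normaliser = 0.3·0.1467 + 0.1·0.0707 + 0.6·0.7826; P(plant 1) ≈ 0.0846, P(plant 2) ≈ 0.0136, P(plant 3) ≈ 0.9019
After 'flag': normaliser = 0.7·0.0846 + 0.9·0.0136 + 0.4·0.9019; P(plant 1) ≈ 0.1370, P(plant 2) ≈ 0.0283, P(plant 3) ≈ 0.8348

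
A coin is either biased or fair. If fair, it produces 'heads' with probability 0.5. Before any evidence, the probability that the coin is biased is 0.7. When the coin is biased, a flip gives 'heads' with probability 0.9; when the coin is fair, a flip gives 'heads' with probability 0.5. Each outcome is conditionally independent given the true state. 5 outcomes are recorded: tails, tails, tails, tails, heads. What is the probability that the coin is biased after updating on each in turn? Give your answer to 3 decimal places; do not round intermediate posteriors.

0.007

Each posterior becomes the prior for the next update.
After 'tails': P(biased) = 0.1·0.7000 / (0.1·0.7000 + 0.5·0.3000) ≈ 0.3182
After 'tails': P(biased) = 0.1·0.3182 / (0.1·0.3182 + 0.5·0.6818) ≈ 0.0854
After 'tails': P(biased) = 0.1·0.0854 / (0.1·0.0854 + 0.5·0.9146) ≈ 0.0183
After 'tails': P(biased) = 0.1·0.0183 / (0.1·0.0183 + 0.5·0.9817) ≈ 0.0037
After 'heads': P(biased) = 0.9·0.0037 / (0.9·0.0037 + 0.5·0.9963) ≈ 0.0067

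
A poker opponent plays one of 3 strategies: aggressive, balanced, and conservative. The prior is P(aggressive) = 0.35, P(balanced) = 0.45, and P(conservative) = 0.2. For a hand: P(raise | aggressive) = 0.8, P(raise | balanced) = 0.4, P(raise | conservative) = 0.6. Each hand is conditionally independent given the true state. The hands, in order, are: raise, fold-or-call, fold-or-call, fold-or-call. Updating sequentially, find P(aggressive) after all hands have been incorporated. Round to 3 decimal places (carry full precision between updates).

0.046

Apply Bayes' rule sequentially, carrying P(aggressive) forward.
After 'raise': normaliser = 0.8·0.3500 + 0.4·0.4500 + 0.6·0.2000; P(aggressive) ≈ 0.4828, P(balanced) ≈ 0.3103, P(conservative) ≈ 0.2069
After 'fold-or-call': normaliser = 0.2·0.4828 + 0.6·0.3103 + 0.4·0.2069; P(aggressive) ≈ 0.2642, P(balanced) ≈ 0.5094, P(conservative) ≈ 0.2264
After 'fold-or-call': normaliser = 0.2·0.2642 + 0.6·0.5094 + 0.4·0.2264; P(aggressive) ≈ 0.1176, P(balanced) ≈ 0.6807, P(conservative) ≈ 0.2017
After 'fold-or-call': normaliser = 0.2·0.1176 + 0.6·0.6807 + 0.4·0.2017; P(aggressive) ≈ 0.0459, P(balanced) ≈ 0.7967, P(conservative) ≈ 0.1574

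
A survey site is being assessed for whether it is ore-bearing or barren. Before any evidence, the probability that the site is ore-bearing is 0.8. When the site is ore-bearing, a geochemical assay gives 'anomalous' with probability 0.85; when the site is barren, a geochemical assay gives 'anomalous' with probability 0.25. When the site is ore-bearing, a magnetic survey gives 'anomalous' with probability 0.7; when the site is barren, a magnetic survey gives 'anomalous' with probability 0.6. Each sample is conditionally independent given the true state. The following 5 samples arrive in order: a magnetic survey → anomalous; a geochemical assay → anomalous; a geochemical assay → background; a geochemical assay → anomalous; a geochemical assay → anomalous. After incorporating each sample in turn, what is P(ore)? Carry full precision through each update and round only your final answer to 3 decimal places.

0.973

Apply Bayes' rule sequentially, carrying P(ore) forward.
After a magnetic survey='anomalous': P(ore) = 0.7·0.8000 / (0.7·0.8000 + 0.6·0.2000) ≈ 0.8235
After a geochemical assay='anomalous': P(ore) = 0.85·0.8235 / (0.85·0.8235 + 0.25·0.1765) ≈ 0.9407
After a geochemical assay='background': P(ore) = 0.15·0.9407 / (0.15·0.9407 + 0.75·0.0593) ≈ 0.7604
After a geochemical assay='anomalous': P(ore) = 0.85·0.7604 / (0.85·0.7604 + 0.25·0.2396) ≈ 0.9152
After a geochemical assay='anomalous': P(ore) = 0.85·0.9152 / (0.85·0.9152 + 0.25·0.0848) ≈ 0.9735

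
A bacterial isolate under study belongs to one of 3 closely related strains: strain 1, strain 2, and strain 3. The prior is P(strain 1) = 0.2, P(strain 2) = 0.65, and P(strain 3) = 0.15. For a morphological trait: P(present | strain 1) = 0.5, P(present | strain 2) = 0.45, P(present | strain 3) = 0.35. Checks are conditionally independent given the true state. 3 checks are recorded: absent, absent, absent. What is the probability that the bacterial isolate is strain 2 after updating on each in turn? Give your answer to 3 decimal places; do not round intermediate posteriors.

0.620

After 'absent': normaliser = 0.5·0.2000 + 0.55·0.6500 + 0.65·0.1500; P(strain 1) ≈ 0.1802, P(strain 2) ≈ 0.6441, P(strain 3) ≈ 0.1757
After 'absent': normaliser = 0.5·0.1802 + 0.55·0.6441 + 0.65·0.1757; P(strain 1) ≈ 0.1613, P(strain 2) ≈ 0.6343, P(strain 3) ≈ 0.2044
After 'absent': normaliser = 0.5·0.1613 + 0.55·0.6343 + 0.65·0.2044; P(strain 1) ≈ 0.1434, P(strain 2) ≈ 0.6203, P(strain 3) ≈ 0.2363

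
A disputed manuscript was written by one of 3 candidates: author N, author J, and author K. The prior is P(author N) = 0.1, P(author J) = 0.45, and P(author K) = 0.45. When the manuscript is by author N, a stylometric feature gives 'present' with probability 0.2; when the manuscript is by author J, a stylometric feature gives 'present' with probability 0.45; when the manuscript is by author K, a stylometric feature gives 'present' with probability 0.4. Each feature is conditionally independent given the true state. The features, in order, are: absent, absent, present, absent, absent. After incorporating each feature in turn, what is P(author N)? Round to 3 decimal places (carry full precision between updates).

0.164

After 'absent': normaliser = 0.8·0.1000 + 0.55·0.4500 + 0.6·0.4500; P(author N) ≈ 0.1339, P(author J) ≈ 0.4142, P(author K) ≈ 0.4519
After 'absent': normaliser = 0.8·0.1339 + 0.55·0.4142 + 0.6·0.4519; P(author N) ≈ 0.1767, P(author J) ≈ 0.3759, P(author K) ≈ 0.4474
After 'present': normaliser = 0.2·0.1767 + 0.45·0.3759 + 0.4·0.4474; P(author N) ≈ 0.0922, P(author J) ≈ 0.4411, P(author K) ≈ 0.4667
After 'absent': normaliser = 0.8·0.0922 + 0.55·0.4411 + 0.6·0.4667; P(author N) ≈ 0.1237, P(author J) ≈ 0.4068, P(author K) ≈ 0.4695
After 'absent': normaliser = 0.8·0.1237 + 0.55·0.4068 + 0.6·0.4695; P(author N) ≈ 0.1637, P(author J) ≈ 0.3702, P(author K) ≈ 0.4661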